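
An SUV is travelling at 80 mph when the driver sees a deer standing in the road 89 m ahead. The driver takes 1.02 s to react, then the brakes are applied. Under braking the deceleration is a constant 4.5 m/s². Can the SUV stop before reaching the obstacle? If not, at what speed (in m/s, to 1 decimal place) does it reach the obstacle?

No — it strikes the obstacle at 28.4 m/s

80 mph × 0.44704 = 35.7632 m/s.
Reaction distance = 35.7632 × 1.02 = 36.478 m.
Braking distance needed to stop: v²/(2a) = 1279.006 / 9.000 = 142.112 m, so total needed = 36.478 + 142.112 = 178.590 m > 89 m — it cannot stop.
Distance remaining when braking begins: 89 − 36.478 = 52.522 m.
v² = v₀² − 2a·d = 1279.006 − 2 × 4.500 × 52.522 = 806.308 m²/s².
v = √806.308 = 28.396 m/s.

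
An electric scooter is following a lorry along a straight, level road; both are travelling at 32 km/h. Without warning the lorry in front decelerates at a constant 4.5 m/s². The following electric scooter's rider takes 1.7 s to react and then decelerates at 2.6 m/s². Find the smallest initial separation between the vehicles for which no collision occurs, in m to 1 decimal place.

32 km/h ÷ 3.6 = 8.8889 m/s.
Leader travels v²/(2a_L) = 79.013 / 9.000 = 8.779 m before stopping.
Follower covers v·t_r = 8.8889 × 1.7 = 15.111 m while reacting, then v²/(2a_F) = 79.013 / 5.200 = 15.195 m while braking, for a total of 15.111 + 15.195 = 30.306 m.
Since a_F ≤ a_L and the follower starts braking later, the follower is never slower than the leader, so the closest approach is when both have stopped.
Minimum gap = 30.306 − 8.779 = 21.527 m.

Minimum gap ≈ 21.5 m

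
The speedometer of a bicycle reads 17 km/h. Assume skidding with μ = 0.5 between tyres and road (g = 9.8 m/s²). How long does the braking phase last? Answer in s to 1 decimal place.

Braking time ≈ 1.0 s

17 km/h ÷ 3.6 = 4.7222 m/s.
a = μg = 0.5 × 9.8 = 4.900 m/s².
Braking time = v/a = 4.7222 / 4.900 = 0.964 s.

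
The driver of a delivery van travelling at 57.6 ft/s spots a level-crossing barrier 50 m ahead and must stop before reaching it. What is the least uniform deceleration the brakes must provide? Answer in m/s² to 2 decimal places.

Required deceleration ≈ 3.08 m/s²

57.6 ft/s × 0.3048 = 17.5565 m/s.
v² = 2a·d ⇒ a = v²/(2d) = 17.5565² / (2 × 50.000) = 308.231 / 100.000 = 3.0823 m/s².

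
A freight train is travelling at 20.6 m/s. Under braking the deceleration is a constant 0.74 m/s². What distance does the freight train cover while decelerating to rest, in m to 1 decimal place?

Braking distance = v²/(2a) = 20.6000² / (2 × 0.740) = 424.360 / 1.480 = 286.730 m.

Braking distance ≈ 286.7 m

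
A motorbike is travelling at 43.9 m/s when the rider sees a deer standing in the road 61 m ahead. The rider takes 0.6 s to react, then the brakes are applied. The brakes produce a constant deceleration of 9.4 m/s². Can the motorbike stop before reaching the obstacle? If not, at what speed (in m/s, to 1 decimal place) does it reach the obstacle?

Reaction distance = 43.9000 × 0.6 = 26.340 m.
Braking distance needed to stop: v²/(2a) = 1927.210 / 18.800 = 102.511 m, so total needed = 26.340 + 102.511 = 128.851 m > 61 m — it cannot stop.
Distance remaining when braking begins: 61 − 26.340 = 34.660 m.
v² = v₀² − 2a·d = 1927.210 − 2 × 9.400 × 34.660 = 1275.602 m²/s².
v = √1275.602 = 35.716 m/s.

No — it strikes the obstacle at 35.7 m/s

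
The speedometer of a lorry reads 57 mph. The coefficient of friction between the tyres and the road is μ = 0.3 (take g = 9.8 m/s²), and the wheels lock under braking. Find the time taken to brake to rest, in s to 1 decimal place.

Braking time ≈ 8.7 s

57 mph × 0.44704 = 25.4813 m/s.
a = μg = 0.3 × 9.8 = 2.940 m/s².
Braking time = v/a = 25.4813 / 2.940 = 8.667 s.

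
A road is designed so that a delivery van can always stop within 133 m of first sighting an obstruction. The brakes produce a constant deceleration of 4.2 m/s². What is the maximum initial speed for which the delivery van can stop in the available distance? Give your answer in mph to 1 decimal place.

v²/(2a) = d ⇒ v = √(2 × 4.200 × 133) = √1117.20 = 33.4245 m/s.
33.4245 m/s ÷ 0.44704 = 74.768 mph.

Maximum speed ≈ 74.8 mph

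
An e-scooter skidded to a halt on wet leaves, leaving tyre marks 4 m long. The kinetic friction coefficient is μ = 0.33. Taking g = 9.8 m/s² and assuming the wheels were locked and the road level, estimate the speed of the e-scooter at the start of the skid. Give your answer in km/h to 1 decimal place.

Initial speed ≈ 18.3 km/h

Deceleration a = μg = 0.33 × 9.8 = 3.234 m/s².
v = √(2a·d) = √(2 × 3.234 × 4) = √25.872 = 5.0865 m/s.
= 5.0865 × 3.6 = 18.311 km/h.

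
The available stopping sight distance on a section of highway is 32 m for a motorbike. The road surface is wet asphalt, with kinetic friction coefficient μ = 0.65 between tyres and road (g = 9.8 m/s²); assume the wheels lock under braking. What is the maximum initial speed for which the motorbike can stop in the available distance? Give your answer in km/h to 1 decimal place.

Maximum speed ≈ 72.7 km/h

a = μg = 0.65 × 9.8 = 6.370 m/s².
v²/(2a) = d ⇒ v = √(2 × 6.370 × 32) = √407.68 = 20.1911 m/s.
20.1911 m/s × 3.6 = 72.688 km/h.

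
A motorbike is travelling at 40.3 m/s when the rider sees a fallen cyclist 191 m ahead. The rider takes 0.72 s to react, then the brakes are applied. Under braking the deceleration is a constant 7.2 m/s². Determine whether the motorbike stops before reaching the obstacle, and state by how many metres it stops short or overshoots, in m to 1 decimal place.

Yes — it stops 49.2 m short of the obstacle

Reaction distance = 40.3000 × 0.72 = 29.016 m.
Braking distance = v²/(2a) = 1624.090 / 14.400 = 112.784 m.
Total stopping distance = 29.016 + 112.784 = 141.800 m, vs 191 m available — it stops with 191 − 141.800 = 49.200 m to spare.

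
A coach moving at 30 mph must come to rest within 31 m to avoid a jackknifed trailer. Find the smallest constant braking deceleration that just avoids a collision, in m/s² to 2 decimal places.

Required deceleration ≈ 2.90 m/s²

30 mph × 0.44704 = 13.4112 m/s.
v² = 2a·d ⇒ a = v²/(2d) = 13.4112² / (2 × 31.000) = 179.860 / 62.000 = 2.9010 m/s².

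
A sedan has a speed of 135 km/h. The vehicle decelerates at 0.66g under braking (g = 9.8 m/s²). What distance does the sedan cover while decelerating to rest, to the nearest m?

Braking distance ≈ 109 m

135 km/h ÷ 3.6 = 37.5000 m/s.
a = 0.66 × 9.8 = 6.468 m/s².
Braking distance = v²/(2a) = 37.5000² / (2 × 6.468) = 1406.250 / 12.936 = 108.708 m.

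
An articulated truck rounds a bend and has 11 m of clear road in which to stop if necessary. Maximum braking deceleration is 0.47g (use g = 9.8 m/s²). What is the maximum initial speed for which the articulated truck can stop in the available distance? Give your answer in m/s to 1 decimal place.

a = 0.47 × 9.8 = 4.606 m/s².
v²/(2a) = d ⇒ v = √(2 × 4.606 × 11) = √101.33 = 10.0663 m/s.

Maximum speed ≈ 10.1 m/s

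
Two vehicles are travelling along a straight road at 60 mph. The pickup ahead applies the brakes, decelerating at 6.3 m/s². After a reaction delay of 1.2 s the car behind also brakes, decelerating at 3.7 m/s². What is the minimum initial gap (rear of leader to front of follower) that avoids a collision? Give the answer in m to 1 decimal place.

60 mph × 0.44704 = 26.8224 m/s.
Leader travels v²/(2a_L) = 719.441 / 12.600 = 57.098 m before stopping.
Follower covers v·t_r = 26.8224 × 1.2 = 32.187 m while reacting, then v²/(2a_F) = 719.441 / 7.400 = 97.222 m while braking, for a total of 32.187 + 97.222 = 129.409 m.
Since a_F ≤ a_L and the follower starts braking later, the follower is never slower than the leader, so the closest approach is when both have stopped.
Minimum gap = 129.409 − 57.098 = 72.311 m.

Minimum gap ≈ 72.3 m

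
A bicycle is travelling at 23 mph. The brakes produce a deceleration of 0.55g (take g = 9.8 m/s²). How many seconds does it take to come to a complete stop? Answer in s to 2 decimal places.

23 mph × 0.44704 = 10.2819 m/s.
a = 0.55 × 9.8 = 5.390 m/s².
Braking time = v/a = 10.2819 / 5.390 = 1.908 s.

Braking time ≈ 1.91 s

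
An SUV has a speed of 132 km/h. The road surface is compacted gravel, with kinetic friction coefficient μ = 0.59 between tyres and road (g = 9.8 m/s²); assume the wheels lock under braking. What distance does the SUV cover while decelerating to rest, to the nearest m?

132 km/h ÷ 3.6 = 36.6667 m/s.
a = μg = 0.59 × 9.8 = 5.782 m/s².
Braking distance = v²/(2a) = 36.6667² / (2 × 5.782) = 1344.447 / 11.564 = 116.261 m.

Braking distance ≈ 116 m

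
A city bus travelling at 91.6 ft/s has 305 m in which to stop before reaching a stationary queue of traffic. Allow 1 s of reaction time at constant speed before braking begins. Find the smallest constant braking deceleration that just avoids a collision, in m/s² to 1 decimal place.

91.6 ft/s × 0.3048 = 27.9197 m/s.
Distance covered during reaction = 27.9197 × 1 = 27.920 m.
Distance available for braking: 305 − 27.920 = 277.080 m.
v² = 2a·d ⇒ a = v²/(2d) = 27.9197² / (2 × 277.080) = 779.510 / 554.160 = 1.4067 m/s².

Required deceleration ≈ 1.4 m/s²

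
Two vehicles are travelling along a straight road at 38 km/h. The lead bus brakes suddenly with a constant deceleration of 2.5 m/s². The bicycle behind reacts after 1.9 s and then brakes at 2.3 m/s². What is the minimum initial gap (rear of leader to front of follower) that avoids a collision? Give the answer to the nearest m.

38 km/h ÷ 3.6 = 10.5556 m/s.
Leader travels v²/(2a_L) = 111.421 / 5.000 = 22.284 m before stopping.
Follower covers v·t_r = 10.5556 × 1.9 = 20.056 m while reacting, then v²/(2a_F) = 111.421 / 4.600 = 24.222 m while braking, for a total of 20.056 + 24.222 = 44.278 m.
Since a_F ≤ a_L and the follower starts braking later, the follower is never slower than the leader, so the closest approach is when both have stopped.
Minimum gap = 44.278 − 22.284 = 21.994 m.

Minimum gap ≈ 22 m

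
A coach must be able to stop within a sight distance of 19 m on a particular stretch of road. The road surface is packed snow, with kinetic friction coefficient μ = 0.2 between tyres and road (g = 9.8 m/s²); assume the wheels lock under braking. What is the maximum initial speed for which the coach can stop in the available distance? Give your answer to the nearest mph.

Maximum speed ≈ 19 mph

a = μg = 0.2 × 9.8 = 1.960 m/s².
v²/(2a) = d ⇒ v = √(2 × 1.960 × 19) = √74.48 = 8.6302 m/s.
8.6302 m/s ÷ 0.44704 = 19.305 mph.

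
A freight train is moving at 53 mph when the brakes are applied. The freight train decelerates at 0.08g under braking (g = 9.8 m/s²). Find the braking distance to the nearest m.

Braking distance ≈ 358 m

53 mph × 0.44704 = 23.6931 m/s.
a = 0.08 × 9.8 = 0.784 m/s².
Braking distance = v²/(2a) = 23.6931² / (2 × 0.784) = 561.363 / 1.568 = 358.012 m.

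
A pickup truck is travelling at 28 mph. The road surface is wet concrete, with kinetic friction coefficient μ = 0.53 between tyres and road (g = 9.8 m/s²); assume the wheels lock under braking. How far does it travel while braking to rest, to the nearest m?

Braking distance ≈ 15 m

28 mph × 0.44704 = 12.5171 m/s.
a = μg = 0.53 × 9.8 = 5.194 m/s².
Braking distance = v²/(2a) = 12.5171² / (2 × 5.194) = 156.678 / 10.388 = 15.083 m.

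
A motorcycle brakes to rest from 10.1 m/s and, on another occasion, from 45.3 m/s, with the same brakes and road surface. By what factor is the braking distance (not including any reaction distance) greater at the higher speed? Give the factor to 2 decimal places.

Braking distance d = v²/(2a), so with a fixed, d ∝ v².
Factor = (45.3/10.1)² = 4.4851² = 20.1161.

Factor ≈ 20.12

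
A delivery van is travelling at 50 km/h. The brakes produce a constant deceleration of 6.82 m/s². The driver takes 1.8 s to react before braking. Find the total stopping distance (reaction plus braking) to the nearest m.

50 km/h ÷ 3.6 = 13.8889 m/s.
Reaction distance = v·t_r = 13.8889 × 1.8 = 25.000 m.
Braking distance = v²/(2a) = 13.8889² / (2 × 6.820) = 192.902 / 13.640 = 14.142 m.
Total = 25.000 + 14.142 = 39.142 m.

Total stopping distance ≈ 39 m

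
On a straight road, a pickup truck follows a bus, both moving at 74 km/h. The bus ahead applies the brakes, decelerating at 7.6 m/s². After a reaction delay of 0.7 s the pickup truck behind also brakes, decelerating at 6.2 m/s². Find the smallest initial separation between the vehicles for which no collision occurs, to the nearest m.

Minimum gap ≈ 21 m

74 km/h ÷ 3.6 = 20.5556 m/s.
Leader travels v²/(2a_L) = 422.533 / 15.200 = 27.798 m before stopping.
Follower covers v·t_r = 20.5556 × 0.7 = 14.389 m while reacting, then v²/(2a_F) = 422.533 / 12.400 = 34.075 m while braking, for a total of 14.389 + 34.075 = 48.464 m.
Since a_F ≤ a_L and the follower starts braking later, the follower is never slower than the leader, so the closest approach is when both have stopped.
Minimum gap = 48.464 − 27.798 = 20.666 m.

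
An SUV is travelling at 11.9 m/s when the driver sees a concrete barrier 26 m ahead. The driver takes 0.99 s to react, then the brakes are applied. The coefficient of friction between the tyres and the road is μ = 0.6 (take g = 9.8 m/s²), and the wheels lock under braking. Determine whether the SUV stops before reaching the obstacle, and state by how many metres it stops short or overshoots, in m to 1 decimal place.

Yes — it stops 2.2 m short of the obstacle

a = μg = 0.6 × 9.8 = 5.880 m/s².
Reaction distance = 11.9000 × 0.99 = 11.781 m.
Braking distance = v²/(2a) = 141.610 / 11.760 = 12.042 m.
Total stopping distance = 11.781 + 12.042 = 23.823 m, vs 26 m available — it stops with 26 − 23.823 = 2.177 m to spare.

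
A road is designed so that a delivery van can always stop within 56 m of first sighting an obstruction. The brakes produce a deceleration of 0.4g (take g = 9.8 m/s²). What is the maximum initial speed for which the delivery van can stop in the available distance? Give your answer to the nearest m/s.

a = 0.4 × 9.8 = 3.920 m/s².
v²/(2a) = d ⇒ v = √(2 × 3.920 × 56) = √439.04 = 20.9533 m/s.

Maximum speed ≈ 21 m/s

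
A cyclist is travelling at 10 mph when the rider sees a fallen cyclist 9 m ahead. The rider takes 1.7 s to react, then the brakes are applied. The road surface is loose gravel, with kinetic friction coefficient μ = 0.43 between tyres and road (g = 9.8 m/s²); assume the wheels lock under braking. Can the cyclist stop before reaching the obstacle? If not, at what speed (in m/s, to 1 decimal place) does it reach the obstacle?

10 mph × 0.44704 = 4.4704 m/s.
a = μg = 0.43 × 9.8 = 4.214 m/s².
Reaction distance = 4.4704 × 1.7 = 7.600 m.
Braking distance needed to stop: v²/(2a) = 19.984 / 8.428 = 2.371 m, so total needed = 7.600 + 2.371 = 9.971 m > 9 m — it cannot stop.
Distance remaining when braking begins: 9 − 7.600 = 1.400 m.
v² = v₀² − 2a·d = 19.984 − 2 × 4.214 × 1.400 = 8.185 m²/s².
v = √8.185 = 2.861 m/s.

No — it strikes the obstacle at 2.9 m/s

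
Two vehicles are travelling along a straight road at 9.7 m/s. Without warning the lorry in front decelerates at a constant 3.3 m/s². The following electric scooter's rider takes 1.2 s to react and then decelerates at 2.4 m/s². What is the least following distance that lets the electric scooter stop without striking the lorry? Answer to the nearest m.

Minimum gap ≈ 17 m

Leader travels v²/(2a_L) = 94.090 / 6.600 = 14.256 m before stopping.
Follower covers v·t_r = 9.7000 × 1.2 = 11.640 m while reacting, then v²/(2a_F) = 94.090 / 4.800 = 19.602 m while braking, for a total of 11.640 + 19.602 = 31.242 m.
Since a_F ≤ a_L and the follower starts braking later, the follower is never slower than the leader, so the closest approach is when both have stopped.
Minimum gap = 31.242 − 14.256 = 16.986 m.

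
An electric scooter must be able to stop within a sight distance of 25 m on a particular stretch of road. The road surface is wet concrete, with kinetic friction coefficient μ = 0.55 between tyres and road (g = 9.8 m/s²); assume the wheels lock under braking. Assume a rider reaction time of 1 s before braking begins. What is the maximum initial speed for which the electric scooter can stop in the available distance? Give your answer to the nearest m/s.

a = μg = 0.55 × 9.8 = 5.390 m/s².
Stopping distance: v·t_r + v²/(2a) = 25 with t_r = 1 s and a = 5.390 m/s².
So v² + 10.780 v − 269.50 = 0.
Positive root: v = −a·t_r + √((a·t_r)² + 2a·d) = −5.390 + √(29.052 + 269.50) = 11.8887 m/s.

Maximum speed ≈ 12 m/s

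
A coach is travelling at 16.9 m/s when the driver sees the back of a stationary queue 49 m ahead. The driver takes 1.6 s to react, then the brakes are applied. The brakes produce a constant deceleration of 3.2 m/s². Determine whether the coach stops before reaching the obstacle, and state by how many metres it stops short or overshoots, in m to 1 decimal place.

No — it overshoots by 22.7 m

Reaction distance = 16.9000 × 1.6 = 27.040 m.
Braking distance = v²/(2a) = 285.610 / 6.400 = 44.627 m.
Total stopping distance = 27.040 + 44.627 = 71.667 m, vs 49 m available — it cannot stop in time and overshoots by 71.667 − 49 = 22.667 m.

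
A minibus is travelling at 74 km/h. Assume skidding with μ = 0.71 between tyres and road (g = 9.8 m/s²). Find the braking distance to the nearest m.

74 km/h ÷ 3.6 = 20.5556 m/s.
a = μg = 0.71 × 9.8 = 6.958 m/s².
Braking distance = v²/(2a) = 20.5556² / (2 × 6.958) = 422.533 / 13.916 = 30.363 m.

Braking distance ≈ 30 m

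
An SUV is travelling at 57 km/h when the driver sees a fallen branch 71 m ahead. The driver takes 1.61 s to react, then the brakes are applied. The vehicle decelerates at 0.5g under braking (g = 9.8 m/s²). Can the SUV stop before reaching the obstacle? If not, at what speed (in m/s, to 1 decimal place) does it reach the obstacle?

Yes — it stops about 19.9 m short of the obstacle, so it never reaches it

57 km/h ÷ 3.6 = 15.8333 m/s.
a = 0.5 × 9.8 = 4.900 m/s².
Reaction distance = 15.8333 × 1.61 = 25.492 m.
Braking distance = v²/(2a) = 250.693 / 9.800 = 25.581 m.
Total stopping distance = 25.492 + 25.581 = 51.073 m, vs 71 m available — it stops with 71 − 51.073 = 19.927 m to spare.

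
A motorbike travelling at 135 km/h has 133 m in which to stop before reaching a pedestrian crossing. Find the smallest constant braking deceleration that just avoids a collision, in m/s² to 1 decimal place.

Required deceleration ≈ 5.3 m/s²

135 km/h ÷ 3.6 = 37.5000 m/s.
v² = 2a·d ⇒ a = v²/(2d) = 37.5000² / (2 × 133.000) = 1406.250 / 266.000 = 5.2867 m/s².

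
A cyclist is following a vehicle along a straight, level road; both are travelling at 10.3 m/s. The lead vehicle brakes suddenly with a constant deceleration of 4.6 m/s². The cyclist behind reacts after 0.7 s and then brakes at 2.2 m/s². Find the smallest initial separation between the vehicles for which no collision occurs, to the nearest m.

Leader travels v²/(2a_L) = 106.090 / 9.200 = 11.532 m before stopping.
Follower covers v·t_r = 10.3000 × 0.7 = 7.210 m while reacting, then v²/(2a_F) = 106.090 / 4.400 = 24.111 m while braking, for a total of 7.210 + 24.111 = 31.321 m.
Since a_F ≤ a_L and the follower starts braking later, the follower is never slower than the leader, so the closest approach is when both have stopped.
Minimum gap = 31.321 − 11.532 = 19.789 m.

Minimum gap ≈ 20 m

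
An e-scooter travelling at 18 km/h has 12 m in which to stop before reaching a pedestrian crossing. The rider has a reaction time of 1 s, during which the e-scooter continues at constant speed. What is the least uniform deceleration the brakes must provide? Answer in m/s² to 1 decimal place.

18 km/h ÷ 3.6 = 5.0000 m/s.
Distance covered during reaction = 5.0000 × 1 = 5.000 m.
Distance available for braking: 12 − 5.000 = 7.000 m.
v² = 2a·d ⇒ a = v²/(2d) = 5.0000² / (2 × 7.000) = 25.000 / 14.000 = 1.7857 m/s².

Required deceleration ≈ 1.8 m/s²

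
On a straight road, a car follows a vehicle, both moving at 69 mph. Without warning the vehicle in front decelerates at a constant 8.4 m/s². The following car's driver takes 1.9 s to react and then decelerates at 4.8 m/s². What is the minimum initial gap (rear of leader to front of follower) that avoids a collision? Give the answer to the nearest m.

69 mph × 0.44704 = 30.8458 m/s.
Leader travels v²/(2a_L) = 951.463 / 16.800 = 56.635 m before stopping.
Follower covers v·t_r = 30.8458 × 1.9 = 58.607 m while reacting, then v²/(2a_F) = 951.463 / 9.600 = 99.111 m while braking, for a total of 58.607 + 99.111 = 157.718 m.
Since a_F ≤ a_L and the follower starts braking later, the follower is never slower than the leader, so the closest approach is when both have stopped.
Minimum gap = 157.718 − 56.635 = 101.083 m.

Minimum gap ≈ 101 m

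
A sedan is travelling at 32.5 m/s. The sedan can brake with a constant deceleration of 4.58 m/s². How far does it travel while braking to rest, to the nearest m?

Braking distance = v²/(2a) = 32.5000² / (2 × 4.580) = 1056.250 / 9.160 = 115.311 m.

Braking distance ≈ 115 m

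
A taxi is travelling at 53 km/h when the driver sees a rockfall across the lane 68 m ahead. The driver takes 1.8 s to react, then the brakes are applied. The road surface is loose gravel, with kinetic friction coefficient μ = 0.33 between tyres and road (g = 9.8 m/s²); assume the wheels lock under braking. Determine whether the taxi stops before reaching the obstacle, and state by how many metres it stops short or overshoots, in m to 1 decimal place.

Yes — it stops 8.0 m short of the obstacle

53 km/h ÷ 3.6 = 14.7222 m/s.
a = μg = 0.33 × 9.8 = 3.234 m/s².
Reaction distance = 14.7222 × 1.8 = 26.500 m.
Braking distance = v²/(2a) = 216.743 / 6.468 = 33.510 m.
Total stopping distance = 26.500 + 33.510 = 60.010 m, vs 68 m available — it stops with 68 − 60.010 = 7.990 m to spare.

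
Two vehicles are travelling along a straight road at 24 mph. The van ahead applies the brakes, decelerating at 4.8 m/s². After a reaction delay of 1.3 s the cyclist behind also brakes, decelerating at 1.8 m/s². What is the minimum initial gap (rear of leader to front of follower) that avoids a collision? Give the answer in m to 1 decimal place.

24 mph × 0.44704 = 10.7290 m/s.
Leader travels v²/(2a_L) = 115.111 / 9.600 = 11.991 m before stopping.
Follower covers v·t_r = 10.7290 × 1.3 = 13.948 m while reacting, then v²/(2a_F) = 115.111 / 3.600 = 31.975 m while braking, for a total of 13.948 + 31.975 = 45.923 m.
Since a_F ≤ a_L and the follower starts braking later, the follower is never slower than the leader, so the closest approach is when both have stopped.
Minimum gap = 45.923 − 11.991 = 33.932 m.

Minimum gap ≈ 33.9 m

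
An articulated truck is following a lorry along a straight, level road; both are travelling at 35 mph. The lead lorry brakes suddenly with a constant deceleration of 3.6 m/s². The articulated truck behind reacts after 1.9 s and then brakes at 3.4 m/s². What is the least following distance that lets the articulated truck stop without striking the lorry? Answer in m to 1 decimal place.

Minimum gap ≈ 31.7 m

35 mph × 0.44704 = 15.6464 m/s.
Leader travels v²/(2a_L) = 244.810 / 7.200 = 34.001 m before stopping.
Follower covers v·t_r = 15.6464 × 1.9 = 29.728 m while reacting, then v²/(2a_F) = 244.810 / 6.800 = 36.001 m while braking, for a total of 29.728 + 36.001 = 65.729 m.
Since a_F ≤ a_L and the follower starts braking later, the follower is never slower than the leader, so the closest approach is when both have stopped.
Minimum gap = 65.729 − 34.001 = 31.728 m.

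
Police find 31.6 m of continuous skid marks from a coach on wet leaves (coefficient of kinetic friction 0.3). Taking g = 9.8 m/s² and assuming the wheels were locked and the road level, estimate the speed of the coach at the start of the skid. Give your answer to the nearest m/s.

Deceleration a = μg = 0.3 × 9.8 = 2.940 m/s².
v = √(2a·d) = √(2 × 2.940 × 31.6) = √185.808 = 13.6311 m/s.

Initial speed ≈ 14 m/s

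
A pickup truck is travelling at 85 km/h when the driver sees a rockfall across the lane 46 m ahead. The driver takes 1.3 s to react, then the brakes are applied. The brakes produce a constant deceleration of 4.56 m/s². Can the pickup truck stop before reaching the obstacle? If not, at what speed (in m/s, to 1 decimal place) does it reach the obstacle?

No — it strikes the obstacle at 20.4 m/s

85 km/h ÷ 3.6 = 23.6111 m/s.
Reaction distance = 23.6111 × 1.3 = 30.694 m.
Braking distance needed to stop: v²/(2a) = 557.484 / 9.120 = 61.128 m, so total needed = 30.694 + 61.128 = 91.822 m > 46 m — it cannot stop.
Distance remaining when braking begins: 46 − 30.694 = 15.306 m.
v² = v₀² − 2a·d = 557.484 − 2 × 4.560 × 15.306 = 417.893 m²/s².
v = √417.893 = 20.442 m/s.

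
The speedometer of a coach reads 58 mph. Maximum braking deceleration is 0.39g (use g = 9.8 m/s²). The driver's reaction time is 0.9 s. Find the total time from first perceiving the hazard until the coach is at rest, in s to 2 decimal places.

Total time ≈ 7.68 s

58 mph × 0.44704 = 25.9283 m/s.
a = 0.39 × 9.8 = 3.822 m/s².
Braking time = v/a = 25.9283 / 3.822 = 6.784 s.
Total = 0.9 + 6.784 = 7.684 s.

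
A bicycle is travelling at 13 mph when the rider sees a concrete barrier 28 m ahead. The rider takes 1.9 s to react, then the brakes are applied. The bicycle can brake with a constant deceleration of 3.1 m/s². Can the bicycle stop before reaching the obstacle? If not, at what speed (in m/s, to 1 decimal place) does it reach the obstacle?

13 mph × 0.44704 = 5.8115 m/s.
Reaction distance = 5.8115 × 1.9 = 11.042 m.
Braking distance = v²/(2a) = 33.774 / 6.200 = 5.447 m.
Total stopping distance = 11.042 + 5.447 = 16.489 m, vs 28 m available — it stops with 28 − 16.489 = 11.511 m to spare.

Yes — it stops about 11.5 m short of the obstacle, so it never reaches it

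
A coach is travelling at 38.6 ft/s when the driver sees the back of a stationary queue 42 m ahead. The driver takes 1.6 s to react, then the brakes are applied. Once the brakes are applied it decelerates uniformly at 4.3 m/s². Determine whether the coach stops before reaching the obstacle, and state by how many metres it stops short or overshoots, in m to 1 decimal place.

Yes — it stops 7.1 m short of the obstacle

38.6 ft/s × 0.3048 = 11.7653 m/s.
Reaction distance = 11.7653 × 1.6 = 18.824 m.
Braking distance = v²/(2a) = 138.422 / 8.600 = 16.096 m.
Total stopping distance = 18.824 + 16.096 = 34.920 m, vs 42 m available — it stops with 42 − 34.920 = 7.080 m to spare.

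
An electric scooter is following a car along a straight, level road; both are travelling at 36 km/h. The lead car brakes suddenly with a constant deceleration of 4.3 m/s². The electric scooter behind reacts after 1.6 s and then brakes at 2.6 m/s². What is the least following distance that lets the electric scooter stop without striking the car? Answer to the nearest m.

36 km/h ÷ 3.6 = 10.0000 m/s.
Leader travels v²/(2a_L) = 100.000 / 8.600 = 11.628 m before stopping.
Follower covers v·t_r = 10.0000 × 1.6 = 16.000 m while reacting, then v²/(2a_F) = 100.000 / 5.200 = 19.231 m while braking, for a total of 16.000 + 19.231 = 35.231 m.
Since a_F ≤ a_L and the follower starts braking later, the follower is never slower than the leader, so the closest approach is when both have stopped.
Minimum gap = 35.231 − 11.628 = 23.603 m.

Minimum gap ≈ 24 m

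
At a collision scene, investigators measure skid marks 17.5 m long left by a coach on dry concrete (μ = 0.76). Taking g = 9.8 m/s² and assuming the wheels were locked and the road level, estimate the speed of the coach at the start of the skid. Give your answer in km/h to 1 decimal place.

Deceleration a = μg = 0.76 × 9.8 = 7.448 m/s².
v = √(2a·d) = √(2 × 7.448 × 17.5) = √260.680 = 16.1456 m/s.
= 16.1456 × 3.6 = 58.124 km/h.

Initial speed ≈ 58.1 km/h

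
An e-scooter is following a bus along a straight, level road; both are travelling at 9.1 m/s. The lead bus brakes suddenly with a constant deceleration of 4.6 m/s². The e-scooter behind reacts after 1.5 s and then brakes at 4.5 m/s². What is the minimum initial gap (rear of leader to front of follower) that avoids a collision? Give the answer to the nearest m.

Minimum gap ≈ 14 m

Leader travels v²/(2a_L) = 82.810 / 9.200 = 9.001 m before stopping.
Follower covers v·t_r = 9.1000 × 1.5 = 13.650 m while reacting, then v²/(2a_F) = 82.810 / 9.000 = 9.201 m while braking, for a total of 13.650 + 9.201 = 22.851 m.
Since a_F ≤ a_L and the follower starts braking later, the follower is never slower than the leader, so the closest approach is when both have stopped.
Minimum gap = 22.851 − 9.001 = 13.850 m.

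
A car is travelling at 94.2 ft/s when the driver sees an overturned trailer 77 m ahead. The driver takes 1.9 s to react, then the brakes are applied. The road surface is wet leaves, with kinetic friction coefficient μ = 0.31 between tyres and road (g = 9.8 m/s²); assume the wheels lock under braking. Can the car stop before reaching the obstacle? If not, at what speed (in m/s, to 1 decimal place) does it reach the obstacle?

No — it strikes the obstacle at 26.2 m/s

94.2 ft/s × 0.3048 = 28.7122 m/s.
a = μg = 0.31 × 9.8 = 3.038 m/s².
Reaction distance = 28.7122 × 1.9 = 54.553 m.
Braking distance needed to stop: v²/(2a) = 824.390 / 6.076 = 135.680 m, so total needed = 54.553 + 135.680 = 190.233 m > 77 m — it cannot stop.
Distance remaining when braking begins: 77 − 54.553 = 22.447 m.
v² = v₀² − 2a·d = 824.390 − 2 × 3.038 × 22.447 = 688.002 m²/s².
v = √688.002 = 26.230 m/s.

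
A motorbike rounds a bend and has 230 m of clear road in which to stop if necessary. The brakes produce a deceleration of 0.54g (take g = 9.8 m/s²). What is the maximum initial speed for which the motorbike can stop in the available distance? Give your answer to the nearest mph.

a = 0.54 × 9.8 = 5.292 m/s².
v²/(2a) = d ⇒ v = √(2 × 5.292 × 230) = √2434.32 = 49.3388 m/s.
49.3388 m/s ÷ 0.44704 = 110.368 mph.

Maximum speed ≈ 110 mph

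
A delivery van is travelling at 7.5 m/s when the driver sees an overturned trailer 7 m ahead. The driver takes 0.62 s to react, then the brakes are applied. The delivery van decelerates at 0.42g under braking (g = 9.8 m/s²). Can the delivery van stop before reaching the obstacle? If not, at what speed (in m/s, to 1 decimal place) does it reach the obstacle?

a = 0.42 × 9.8 = 4.116 m/s².
Reaction distance = 7.5000 × 0.62 = 4.650 m.
Braking distance needed to stop: v²/(2a) = 56.250 / 8.232 = 6.833 m, so total needed = 4.650 + 6.833 = 11.483 m > 7 m — it cannot stop.
Distance remaining when braking begins: 7 − 4.650 = 2.350 m.
v² = v₀² − 2a·d = 56.250 − 2 × 4.116 × 2.350 = 36.905 m²/s².
v = √36.905 = 6.075 m/s.

No — it strikes the obstacle at 6.1 m/s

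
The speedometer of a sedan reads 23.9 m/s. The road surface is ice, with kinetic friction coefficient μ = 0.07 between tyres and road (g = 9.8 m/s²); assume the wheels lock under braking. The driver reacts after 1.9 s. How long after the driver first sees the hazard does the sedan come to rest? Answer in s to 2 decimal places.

a = μg = 0.07 × 9.8 = 0.686 m/s².
Braking time = v/a = 23.9000 / 0.686 = 34.840 s.
Total = 1.9 + 34.840 = 36.740 s.

Total time ≈ 36.74 s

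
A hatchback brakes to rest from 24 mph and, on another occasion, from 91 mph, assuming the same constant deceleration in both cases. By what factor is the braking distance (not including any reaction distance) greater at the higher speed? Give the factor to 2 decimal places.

Factor ≈ 14.38

Braking distance d = v²/(2a), so with a fixed, d ∝ v².
Factor = (91/24)² = 3.7917² = 14.3770.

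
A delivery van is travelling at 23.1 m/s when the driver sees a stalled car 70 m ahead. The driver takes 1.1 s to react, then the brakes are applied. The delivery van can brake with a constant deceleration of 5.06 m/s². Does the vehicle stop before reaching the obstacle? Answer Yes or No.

No

Reaction distance = 23.1000 × 1.1 = 25.410 m.
Braking distance = v²/(2a) = 533.610 / 10.120 = 52.728 m.
Total stopping distance = 25.410 + 52.728 = 78.138 m, vs 70 m available — it cannot stop in time and overshoots by 78.138 − 70 = 8.138 m.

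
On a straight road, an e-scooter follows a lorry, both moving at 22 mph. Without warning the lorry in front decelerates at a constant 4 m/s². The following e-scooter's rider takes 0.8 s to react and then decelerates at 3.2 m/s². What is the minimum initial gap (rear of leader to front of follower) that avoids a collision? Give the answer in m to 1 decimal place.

Minimum gap ≈ 10.9 m

22 mph × 0.44704 = 9.8349 m/s.
Leader travels v²/(2a_L) = 96.725 / 8.000 = 12.091 m before stopping.
Follower covers v·t_r = 9.8349 × 0.8 = 7.868 m while reacting, then v²/(2a_F) = 96.725 / 6.400 = 15.113 m while braking, for a total of 7.868 + 15.113 = 22.981 m.
Since a_F ≤ a_L and the follower starts braking later, the follower is never slower than the leader, so the closest approach is when both have stopped.
Minimum gap = 22.981 − 12.091 = 10.890 m.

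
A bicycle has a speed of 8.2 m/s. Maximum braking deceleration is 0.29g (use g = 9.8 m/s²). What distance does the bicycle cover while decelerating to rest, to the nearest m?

a = 0.29 × 9.8 = 2.842 m/s².
Braking distance = v²/(2a) = 8.2000² / (2 × 2.842) = 67.240 / 5.684 = 11.830 m.

Braking distance ≈ 12 m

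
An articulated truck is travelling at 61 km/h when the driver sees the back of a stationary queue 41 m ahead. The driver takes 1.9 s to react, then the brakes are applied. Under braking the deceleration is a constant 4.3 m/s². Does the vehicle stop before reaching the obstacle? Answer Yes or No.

No

61 km/h ÷ 3.6 = 16.9444 m/s.
Reaction distance = 16.9444 × 1.9 = 32.194 m.
Braking distance = v²/(2a) = 287.113 / 8.600 = 33.385 m.
Total stopping distance = 32.194 + 33.385 = 65.579 m, vs 41 m available — it cannot stop in time and overshoots by 65.579 − 41 = 24.579 m.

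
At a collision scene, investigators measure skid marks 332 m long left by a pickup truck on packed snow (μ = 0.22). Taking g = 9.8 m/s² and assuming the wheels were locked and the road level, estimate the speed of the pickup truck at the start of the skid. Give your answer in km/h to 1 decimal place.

Initial speed ≈ 136.2 km/h

Deceleration a = μg = 0.22 × 9.8 = 2.156 m/s².
v = √(2a·d) = √(2 × 2.156 × 332) = √1431.584 = 37.8363 m/s.
= 37.8363 × 3.6 = 136.211 km/h.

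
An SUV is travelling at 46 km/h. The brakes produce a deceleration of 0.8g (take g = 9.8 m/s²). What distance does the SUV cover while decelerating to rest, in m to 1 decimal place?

Braking distance ≈ 10.4 m

46 km/h ÷ 3.6 = 12.7778 m/s.
a = 0.8 × 9.8 = 7.840 m/s².
Braking distance = v²/(2a) = 12.7778² / (2 × 7.840) = 163.272 / 15.680 = 10.413 m.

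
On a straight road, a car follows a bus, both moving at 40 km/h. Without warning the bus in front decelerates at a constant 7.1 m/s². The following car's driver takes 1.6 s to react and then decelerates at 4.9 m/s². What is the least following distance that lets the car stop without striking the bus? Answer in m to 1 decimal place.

Minimum gap ≈ 21.7 m

40 km/h ÷ 3.6 = 11.1111 m/s.
Leader travels v²/(2a_L) = 123.457 / 14.200 = 8.694 m before stopping.
Follower covers v·t_r = 11.1111 × 1.6 = 17.778 m while reacting, then v²/(2a_F) = 123.457 / 9.800 = 12.598 m while braking, for a total of 17.778 + 12.598 = 30.376 m.
Since a_F ≤ a_L and the follower starts braking later, the follower is never slower than the leader, so the closest approach is when both have stopped.
Minimum gap = 30.376 − 8.694 = 21.682 m.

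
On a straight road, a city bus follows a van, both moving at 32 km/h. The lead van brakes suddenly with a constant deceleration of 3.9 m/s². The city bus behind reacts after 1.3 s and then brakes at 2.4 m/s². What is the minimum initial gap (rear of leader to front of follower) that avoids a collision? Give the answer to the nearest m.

Minimum gap ≈ 18 m

32 km/h ÷ 3.6 = 8.8889 m/s.
Leader travels v²/(2a_L) = 79.013 / 7.800 = 10.130 m before stopping.
Follower covers v·t_r = 8.8889 × 1.3 = 11.556 m while reacting, then v²/(2a_F) = 79.013 / 4.800 = 16.461 m while braking, for a total of 11.556 + 16.461 = 28.017 m.
Since a_F ≤ a_L and the follower starts braking later, the follower is never slower than the leader, so the closest approach is when both have stopped.
Minimum gap = 28.017 − 10.130 = 17.887 m.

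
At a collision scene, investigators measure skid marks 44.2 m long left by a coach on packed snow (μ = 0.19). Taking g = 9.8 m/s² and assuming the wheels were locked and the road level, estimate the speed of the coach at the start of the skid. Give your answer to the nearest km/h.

Deceleration a = μg = 0.19 × 9.8 = 1.862 m/s².
v = √(2a·d) = √(2 × 1.862 × 44.2) = √164.601 = 12.8297 m/s.
= 12.8297 × 3.6 = 46.187 km/h.

Initial speed ≈ 46 km/h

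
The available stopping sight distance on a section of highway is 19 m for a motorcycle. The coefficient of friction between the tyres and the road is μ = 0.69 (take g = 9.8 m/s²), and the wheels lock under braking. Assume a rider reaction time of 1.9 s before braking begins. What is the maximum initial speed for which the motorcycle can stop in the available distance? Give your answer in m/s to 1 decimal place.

Maximum speed ≈ 7.7 m/s

a = μg = 0.69 × 9.8 = 6.762 m/s².
Stopping distance: v·t_r + v²/(2a) = 19 with t_r = 1.9 s and a = 6.762 m/s².
So v² + 25.696 v − 256.96 = 0.
Positive root: v = −a·t_r + √((a·t_r)² + 2a·d) = −12.848 + √(165.071 + 256.96) = 7.6954 m/s.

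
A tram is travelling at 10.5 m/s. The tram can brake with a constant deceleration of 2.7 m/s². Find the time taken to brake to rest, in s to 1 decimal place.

Braking time ≈ 3.9 s

Braking time = v/a = 10.5000 / 2.700 = 3.889 s.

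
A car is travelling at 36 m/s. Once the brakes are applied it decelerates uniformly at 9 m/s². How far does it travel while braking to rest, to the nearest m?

Braking distance ≈ 72 m

Braking distance = v²/(2a) = 36.0000² / (2 × 9.000) = 1296.000 / 18.000 = 72.000 m.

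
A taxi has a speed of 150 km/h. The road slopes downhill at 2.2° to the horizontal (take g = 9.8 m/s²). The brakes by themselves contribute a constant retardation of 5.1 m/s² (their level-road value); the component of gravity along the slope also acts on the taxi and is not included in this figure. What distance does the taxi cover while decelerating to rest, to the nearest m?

Braking distance ≈ 184 m

150 km/h ÷ 3.6 = 41.6667 m/s.
Gravity along the downhill slope reduces the braking deceleration: a_eff = 5.100 − 9.8·sin 2.2° = 5.100 − 0.376 = 4.724 m/s².
Braking distance = v²/(2a) = 41.6667² / (2 × 4.724) = 1736.114 / 9.448 = 183.755 m.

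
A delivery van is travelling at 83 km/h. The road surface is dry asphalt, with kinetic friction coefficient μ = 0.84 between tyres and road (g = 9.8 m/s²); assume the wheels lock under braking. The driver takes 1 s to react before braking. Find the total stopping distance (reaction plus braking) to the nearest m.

Total stopping distance ≈ 55 m

83 km/h ÷ 3.6 = 23.0556 m/s.
a = μg = 0.84 × 9.8 = 8.232 m/s².
Reaction distance = v·t_r = 23.0556 × 1 = 23.056 m.
Braking distance = v²/(2a) = 23.0556² / (2 × 8.232) = 531.561 / 16.464 = 32.286 m.
Total = 23.056 + 32.286 = 55.342 m.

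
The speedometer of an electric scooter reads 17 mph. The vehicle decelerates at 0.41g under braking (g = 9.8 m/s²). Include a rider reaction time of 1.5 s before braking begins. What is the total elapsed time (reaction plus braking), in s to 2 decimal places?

17 mph × 0.44704 = 7.5997 m/s.
a = 0.41 × 9.8 = 4.018 m/s².
Braking time = v/a = 7.5997 / 4.018 = 1.891 s.
Total = 1.5 + 1.891 = 3.391 s.

Total time ≈ 3.39 s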